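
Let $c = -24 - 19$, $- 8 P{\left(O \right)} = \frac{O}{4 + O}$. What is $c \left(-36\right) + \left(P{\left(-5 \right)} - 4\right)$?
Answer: $\frac{12347}{8} \approx 1543.4$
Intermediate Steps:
$P{\left(O \right)} = - \frac{O}{8 \left(4 + O\right)}$ ($P{\left(O \right)} = - \frac{O \frac{1}{4 + O}}{8} = - \frac{O}{8 \left(4 + O\right)}$)
$c = -43$ ($c = -24 - 19 = -43$)
$c \left(-36\right) + \left(P{\left(-5 \right)} - 4\right) = \left(-43\right) \left(-36\right) - \left(4 - \frac{5}{32 + 8 \left(-5\right)}\right) = 1548 - \left(4 - \frac{5}{32 - 40}\right) = 1548 - \left(4 - \frac{5}{-8}\right) = 1548 - \left(4 - - \frac{5}{8}\right) = 1548 - \frac{37}{8} = \frac{12347}{8}$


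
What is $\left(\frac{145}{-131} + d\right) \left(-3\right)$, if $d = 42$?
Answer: $- \frac{16071}{131} \approx -122.68$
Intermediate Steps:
$\left(\frac{145}{-131} + d\right) \left(-3\right) = \left(\frac{145}{-131} + 42\right) \left(-3\right) = \left(145 \left(- \frac{1}{131}\right) + 42\right) \left(-3\right) = \left(- \frac{145}{131} + 42\right) \left(-3\right) = \frac{5357}{131} \left(-3\right) = - \frac{16071}{131}$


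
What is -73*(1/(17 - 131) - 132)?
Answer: 1098577/114 ≈ 9636.6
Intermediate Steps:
-73*(1/(17 - 131) - 132) = -73*(1/(-114) - 132) = -73*(-1/114 - 132) = -73*(-15049/114) = 1098577/114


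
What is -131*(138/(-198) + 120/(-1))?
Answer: 521773/33 ≈ 15811.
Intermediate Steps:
-131*(138/(-198) + 120/(-1)) = -131*(138*(-1/198) + 120*(-1)) = -131*(-23/33 - 120) = -131*(-3983/33) = 521773/33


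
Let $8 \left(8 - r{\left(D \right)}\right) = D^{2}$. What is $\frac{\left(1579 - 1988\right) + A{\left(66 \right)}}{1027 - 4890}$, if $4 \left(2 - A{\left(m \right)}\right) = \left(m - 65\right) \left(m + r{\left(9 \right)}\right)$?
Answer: $\frac{13535}{123616} \approx 0.10949$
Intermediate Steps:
$r{\left(D \right)} = 8 - \frac{D^{2}}{8}$
$A{\left(m \right)} = 2 - \frac{\left(-65 + m\right) \left(- \frac{17}{8} + m\right)}{4}$ ($A{\left(m \right)} = 2 - \frac{\left(m - 65\right) \left(m + \left(8 - \frac{9^{2}}{8}\right)\right)}{4} = 2 - \frac{\left(-65 + m\right) \left(m + \left(8 - \frac{81}{8}\right)\right)}{4} = 2 - \frac{\left(-65 + m\right) \left(m - \frac{17}{8}\right)}{4} = 2 - \frac{\left(-65 + m\right) \left(- \frac{17}{8} + m\right)}{4}$)
$\frac{\left(1579 - 1988\right) + A{\left(66 \right)}}{1027 - 4890} = \frac{\left(1579 - 1988\right) - \left(- \frac{34401}{32} + 1089\right)}{1027 - 4890} = \frac{-409 - \frac{447}{32}}{-3863} = \left(-409 - \frac{447}{32}\right) \left(- \frac{1}{3863}\right) = \left(- \frac{13535}{32}\right) \left(- \frac{1}{3863}\right) = \frac{13535}{123616}$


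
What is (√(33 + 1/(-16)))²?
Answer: 527/16 ≈ 32.938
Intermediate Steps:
(√(33 + 1/(-16)))² = (√(33 - 1/16))² = (√(527/16))² = (√527/4)² = 527/16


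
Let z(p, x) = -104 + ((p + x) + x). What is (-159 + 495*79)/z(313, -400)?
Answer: -12982/197 ≈ -65.898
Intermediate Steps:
z(p, x) = -104 + p + 2*x (z(p, x) = -104 + (p + 2*x) = -104 + p + 2*x)
(-159 + 495*79)/z(313, -400) = (-159 + 495*79)/(-104 + 313 + 2*(-400)) = (-159 + 39105)/(-104 + 313 - 800) = 38946/(-591) = 38946*(-1/591) = -12982/197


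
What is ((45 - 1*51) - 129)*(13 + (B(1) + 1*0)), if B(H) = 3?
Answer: -2160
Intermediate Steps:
((45 - 1*51) - 129)*(13 + (B(1) + 1*0)) = ((45 - 1*51) - 129)*(13 + (3 + 1*0)) = ((45 - 51) - 129)*(13 + (3 + 0)) = (-6 - 129)*(13 + 3) = -135*16 = -2160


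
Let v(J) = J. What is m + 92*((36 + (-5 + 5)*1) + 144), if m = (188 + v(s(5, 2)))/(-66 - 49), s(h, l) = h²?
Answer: 1904187/115 ≈ 16558.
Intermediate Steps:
m = -213/115 (m = (188 + 5²)/(-66 - 49) = (188 + 25)/(-115) = 213*(-1/115) = -213/115 ≈ -1.8522)
m + 92*((36 + (-5 + 5)*1) + 144) = -213/115 + 92*((36 + (-5 + 5)*1) + 144) = -213/115 + 92*((36 + 0*1) + 144) = -213/115 + 92*((36 + 0) + 144) = -213/115 + 92*(36 + 144) = -213/115 + 92*180 = -213/115 + 16560 = 1904187/115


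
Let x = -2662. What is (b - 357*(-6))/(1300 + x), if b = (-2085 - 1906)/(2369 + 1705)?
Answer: -8722517/5548788 ≈ -1.5720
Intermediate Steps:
b = -3991/4074 ≈ -0.97963
(b - 357*(-6))/(1300 + x) = (-3991/4074 - 357*(-6))/(1300 - 2662) = (-3991/4074 + 2142)/(-1362) = (8722517/4074)*(-1/1362) = -8722517/5548788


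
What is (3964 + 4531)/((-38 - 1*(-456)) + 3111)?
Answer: 8495/3529 ≈ 2.4072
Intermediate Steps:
(3964 + 4531)/((-38 - 1*(-456)) + 3111) = 8495/((-38 + 456) + 3111) = 8495/(418 + 3111) = 8495/3529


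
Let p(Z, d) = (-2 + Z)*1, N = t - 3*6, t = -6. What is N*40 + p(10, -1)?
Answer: -952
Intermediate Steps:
N = -24 (N = -6 - 3*6 = -6 - 18 = -24)
p(Z, d) = -2 + Z
N*40 + p(10, -1) = -24*40 + (-2 + 10) = -960 + 8 = -952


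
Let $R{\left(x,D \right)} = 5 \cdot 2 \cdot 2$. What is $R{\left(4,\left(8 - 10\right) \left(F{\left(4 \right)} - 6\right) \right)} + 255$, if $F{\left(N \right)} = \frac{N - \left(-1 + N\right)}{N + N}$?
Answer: $275$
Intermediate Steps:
$F{\left(N \right)} = \frac{1}{2 N}$ ($F{\left(N \right)} = 1 \frac{1}{2 N} = \frac{1}{2 N}$)
$R{\left(x,D \right)} = 20$ ($R{\left(x,D \right)} = 10 \cdot 2 = 20$)
$R{\left(4,\left(8 - 10\right) \left(F{\left(4 \right)} - 6\right) \right)} + 255 = 20 + 255 = 275$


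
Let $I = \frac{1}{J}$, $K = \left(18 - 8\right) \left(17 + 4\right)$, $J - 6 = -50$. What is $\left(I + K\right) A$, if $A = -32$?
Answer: $- \frac{73912}{11} \approx -6719.3$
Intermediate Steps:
$J = -44$ ($J = 6 - 50 = -44$)
$K = 210$ ($K = 10 \cdot 21 = 210$)
$I = - \frac{1}{44}$ ($I = \frac{1}{-44} = - \frac{1}{44} \approx -0.022727$)
$\left(I + K\right) A = \left(- \frac{1}{44} + 210\right) \left(-32\right) = \frac{9239}{44} \left(-32\right) = - \frac{73912}{11}$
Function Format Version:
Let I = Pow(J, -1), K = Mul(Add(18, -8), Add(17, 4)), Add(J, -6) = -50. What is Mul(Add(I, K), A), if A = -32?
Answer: Rational(-73912, 11) ≈ -6719.3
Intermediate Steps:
J = -44 (J = Add(6, -50) = -44)
K = 210 (K = Mul(10, 21) = 210)
I = Rational(-1, 44) (I = Pow(-44, -1) = Rational(-1, 44) ≈ -0.022727)
Mul(Add(I, K), A) = Mul(Add(Rational(-1, 44), 210), -32) = Mul(Rational(9239, 44), -32) = Rational(-73912, 11)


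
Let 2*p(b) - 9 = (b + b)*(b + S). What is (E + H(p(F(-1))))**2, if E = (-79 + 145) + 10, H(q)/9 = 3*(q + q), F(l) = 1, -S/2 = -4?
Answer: 648025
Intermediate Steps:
S = 8 (S = -2*(-4) = 8)
p(b) = 9/2 + b*(8 + b) (p(b) = 9/2 + ((b + b)*(b + 8))/2 = 9/2 + ((2*b)*(8 + b))/2 = 9/2 + (2*b*(8 + b))/2 = 9/2 + b*(8 + b))
H(q) = 54*q (H(q) = 9*(3*(q + q)) = 9*(3*(2*q)) = 9*(6*q) = 54*q)
E = 76 (E = 66 + 10 = 76)
(E + H(p(F(-1))))**2 = (76 + 54*(9/2 + 1**2 + 8*1))**2 = (76 + 54*(9/2 + 1 + 8))**2 = (76 + 54*(27/2))**2 = (76 + 729)**2 = 805**2 = 648025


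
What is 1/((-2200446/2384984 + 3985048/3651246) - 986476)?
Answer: -2177040822516/2147598154955777737 ≈ -1.0137e-6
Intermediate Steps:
1/((-2200446/2384984 + 3985048/3651246) - 986476) = 1/((-2200446*1/2384984 + 3985048*(1/3651246)) - 986476) = 1/((-1100223/1192492 + 1992524/1825623) - 986476) = 1/(367476515879/2177040822516 - 986476) = 1/(-2147598154955777737/2177040822516) = -2177040822516/2147598154955777737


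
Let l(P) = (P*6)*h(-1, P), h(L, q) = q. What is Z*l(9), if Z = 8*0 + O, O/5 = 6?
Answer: 14580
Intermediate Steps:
O = 30 (O = 5*6 = 30)
l(P) = 6*P² (l(P) = (P*6)*P = (6*P)*P = 6*P²)
Z = 30 (Z = 8*0 + 30 = 0 + 30 = 30)
Z*l(9) = 30*(6*9²) = 30*(6*81) = 30*486 = 14580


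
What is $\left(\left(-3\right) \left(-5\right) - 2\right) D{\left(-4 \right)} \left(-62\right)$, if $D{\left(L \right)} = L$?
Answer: $3224$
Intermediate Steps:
$\left(\left(-3\right) \left(-5\right) - 2\right) D{\left(-4 \right)} \left(-62\right) = \left(\left(-3\right) \left(-5\right) - 2\right) \left(-4\right) \left(-62\right) = \left(15 - 2\right) \left(-4\right) \left(-62\right) = 13 \left(-4\right) \left(-62\right) = \left(-52\right) \left(-62\right) = 3224$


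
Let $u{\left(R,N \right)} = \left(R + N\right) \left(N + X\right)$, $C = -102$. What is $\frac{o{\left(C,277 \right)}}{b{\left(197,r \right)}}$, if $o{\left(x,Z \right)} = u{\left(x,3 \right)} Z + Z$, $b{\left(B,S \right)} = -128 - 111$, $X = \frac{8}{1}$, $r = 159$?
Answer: $\frac{301376}{239} \approx 1261.0$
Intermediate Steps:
$X = 8$ ($X = 8 \cdot 1 = 8$)
$b{\left(B,S \right)} = -239$ ($b{\left(B,S \right)} = -128 - 111 = -239$)
$u{\left(R,N \right)} = \left(8 + N\right) \left(N + R\right)$ ($u{\left(R,N \right)} = \left(R + N\right) \left(N + 8\right) = \left(N + R\right) \left(8 + N\right) = \left(8 + N\right) \left(N + R\right)$)
$o{\left(x,Z \right)} = Z + Z \left(33 + 11 x\right)$ ($o{\left(x,Z \right)} = \left(3^{2} + 8 \cdot 3 + 8 x + 3 x\right) Z + Z = \left(9 + 24 + 8 x + 3 x\right) Z + Z = \left(33 + 11 x\right) Z + Z = Z \left(33 + 11 x\right) + Z = Z + Z \left(33 + 11 x\right)$)
$\frac{o{\left(C,277 \right)}}{b{\left(197,r \right)}} = \frac{277 \left(34 + 11 \left(-102\right)\right)}{-239} = 277 \left(34 - 1122\right) \left(- \frac{1}{239}\right) = 277 \left(-1088\right) \left(- \frac{1}{239}\right) = \left(-301376\right) \left(- \frac{1}{239}\right) = \frac{301376}{239}$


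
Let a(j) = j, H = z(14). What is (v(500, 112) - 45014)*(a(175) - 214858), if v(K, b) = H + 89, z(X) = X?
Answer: 9641628213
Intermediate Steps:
H = 14
v(K, b) = 103 (v(K, b) = 14 + 89 = 103)
(v(500, 112) - 45014)*(a(175) - 214858) = (103 - 45014)*(175 - 214858) = -44911*(-214683) = 9641628213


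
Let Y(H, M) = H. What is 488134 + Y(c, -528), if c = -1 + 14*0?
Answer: 488133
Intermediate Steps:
c = -1 (c = -1 + 0 = -1)
488134 + Y(c, -528) = 488134 - 1 = 488133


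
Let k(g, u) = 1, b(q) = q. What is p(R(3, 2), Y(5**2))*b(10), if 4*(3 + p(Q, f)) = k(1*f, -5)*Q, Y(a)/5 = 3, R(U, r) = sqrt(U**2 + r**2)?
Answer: -30 + 5*sqrt(13)/2 ≈ -20.986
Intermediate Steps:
Y(a) = 15 (Y(a) = 5*3 = 15)
p(Q, f) = -3 + Q/4 (p(Q, f) = -3 + (1*Q)/4 = -3 + Q/4)
p(R(3, 2), Y(5**2))*b(10) = (-3 + sqrt(3**2 + 2**2)/4)*10 = (-3 + sqrt(9 + 4)/4)*10 = (-3 + sqrt(13)/4)*10 = -30 + 5*sqrt(13)/2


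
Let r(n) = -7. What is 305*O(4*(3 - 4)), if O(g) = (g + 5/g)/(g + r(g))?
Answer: 6405/44 ≈ 145.57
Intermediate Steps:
O(g) = (g + 5/g)/(-7 + g) (O(g) = (g + 5/g)/(g - 7) = (g + 5/g)/(-7 + g))
305*O(4*(3 - 4)) = 305*((5 + (4*(3 - 4))**2)/(((4*(3 - 4)))*(-7 + 4*(3 - 4)))) = 305*((5 + (4*(-1))**2)/(((4*(-1)))*(-7 + 4*(-1)))) = 305*((5 + (-4)**2)/((-4)*(-7 - 4))) = 305*(-1/4*(5 + 16)/(-11)) = 305*(-1/4*(-1/11)*21) = 305*(21/44) = 6405/44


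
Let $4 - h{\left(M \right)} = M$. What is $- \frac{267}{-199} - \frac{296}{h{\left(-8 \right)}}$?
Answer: $- \frac{13925}{597} \approx -23.325$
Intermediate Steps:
$h{\left(M \right)} = 4 - M$
$- \frac{267}{-199} - \frac{296}{h{\left(-8 \right)}} = - \frac{267}{-199} - \frac{296}{4 - -8} = \left(-267\right) \left(- \frac{1}{199}\right) - \frac{296}{4 + 8} = \frac{267}{199} - \frac{296}{12} = \frac{267}{199} - \frac{74}{3} = - \frac{13925}{597}$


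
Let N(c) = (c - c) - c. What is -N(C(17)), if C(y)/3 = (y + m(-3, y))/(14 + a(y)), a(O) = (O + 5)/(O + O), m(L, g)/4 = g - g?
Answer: 289/83 ≈ 3.4819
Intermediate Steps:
m(L, g) = 0 (m(L, g) = 4*(g - g) = 4*0 = 0)
a(O) = (5 + O)/(2*O) (a(O) = (5 + O)/((2*O)) = (5 + O)*(1/(2*O)) = (5 + O)/(2*O))
C(y) = 3*y/(14 + (5 + y)/(2*y)) (C(y) = 3*((y + 0)/(14 + (5 + y)/(2*y))) = 3*(y/(14 + (5 + y)/(2*y))) = 3*y/(14 + (5 + y)/(2*y)))
N(c) = -c (N(c) = 0 - c = -c)
-N(C(17)) = -(-1)*6*17**2/(5 + 29*17) = -(-1)*6*289/(5 + 493) = -(-1)*6*289/498 = -(-1)*6*289*(1/498) = -(-1)*289/83 = -1*(-289/83) = 289/83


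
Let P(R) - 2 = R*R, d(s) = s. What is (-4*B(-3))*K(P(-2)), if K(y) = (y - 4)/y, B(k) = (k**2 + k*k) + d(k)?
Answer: -20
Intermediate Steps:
P(R) = 2 + R**2 (P(R) = 2 + R*R = 2 + R**2)
B(k) = k + 2*k**2 (B(k) = (k**2 + k*k) + k = (k**2 + k**2) + k = 2*k**2 + k = k + 2*k**2)
K(y) = (-4 + y)/y
(-4*B(-3))*K(P(-2)) = (-(-12)*(1 + 2*(-3)))*((-4 + (2 + (-2)**2))/(2 + (-2)**2)) = (-(-12)*(1 - 6))*((-4 + (2 + 4))/(2 + 4)) = (-(-12)*(-5))*((-4 + 6)/6) = (-4*15)*((1/6)*2) = -60*1/3 = -20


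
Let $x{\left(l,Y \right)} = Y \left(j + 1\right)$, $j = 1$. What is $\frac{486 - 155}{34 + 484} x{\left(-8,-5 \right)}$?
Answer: $- \frac{1655}{259} \approx -6.39$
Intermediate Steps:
$x{\left(l,Y \right)} = 2 Y$ ($x{\left(l,Y \right)} = Y \left(1 + 1\right) = Y 2 = 2 Y$)
$\frac{486 - 155}{34 + 484} x{\left(-8,-5 \right)} = \frac{486 - 155}{34 + 484} \cdot 2 \left(-5\right) = \frac{331}{518} \left(-10\right) = - \frac{1655}{259}$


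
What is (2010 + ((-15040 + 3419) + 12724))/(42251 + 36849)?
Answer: 3113/79100 ≈ 0.039355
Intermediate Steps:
(2010 + ((-15040 + 3419) + 12724))/(42251 + 36849) = (2010 + (-11621 + 12724))/79100 = (2010 + 1103)*(1/79100) = 3113*(1/79100) = 3113/79100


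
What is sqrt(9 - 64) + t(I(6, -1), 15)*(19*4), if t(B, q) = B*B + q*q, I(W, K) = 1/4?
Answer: 68419/4 + I*sqrt(55) ≈ 17105.0 + 7.4162*I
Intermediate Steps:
I(W, K) = 1/4
t(B, q) = B**2 + q**2
sqrt(9 - 64) + t(I(6, -1), 15)*(19*4) = sqrt(9 - 64) + ((1/4)**2 + 15**2)*(19*4) = sqrt(-55) + (1/16 + 225)*76 = I*sqrt(55) + (3601/16)*76 = I*sqrt(55) + 68419/4 = 68419/4 + I*sqrt(55)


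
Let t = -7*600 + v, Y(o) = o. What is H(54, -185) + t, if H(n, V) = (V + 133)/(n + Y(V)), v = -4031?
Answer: -1078209/131 ≈ -8230.6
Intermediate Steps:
H(n, V) = (133 + V)/(V + n) (H(n, V) = (V + 133)/(n + V) = (133 + V)/(V + n))
t = -8231 (t = -7*600 - 4031 = -4200 - 4031 = -8231)
H(54, -185) + t = (133 - 185)/(-185 + 54) - 8231 = -52/(-131) - 8231 = -1/131*(-52) - 8231 = 52/131 - 8231 = -1078209/131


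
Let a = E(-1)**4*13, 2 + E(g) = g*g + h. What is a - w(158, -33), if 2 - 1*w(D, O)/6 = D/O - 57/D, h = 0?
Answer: -25976/869 ≈ -29.892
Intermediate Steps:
E(g) = -2 + g**2 (E(g) = -2 + (g*g + 0) = -2 + (g**2 + 0) = -2 + g**2)
w(D, O) = 12 + 342/D - 6*D/O (w(D, O) = 12 - 6*(D/O - 57/D) = 12 - 6*(-57/D + D/O) = 12 + (342/D - 6*D/O) = 12 + 342/D - 6*D/O)
a = 13 (a = (-2 + (-1)**2)**4*13 = (-2 + 1)**4*13 = (-1)**4*13 = 1*13 = 13)
a - w(158, -33) = 13 - (12 + 342/158 - 6*158/(-33)) = 13 - (12 + 342*(1/158) - 6*158*(-1/33)) = 13 - (12 + 171/79 + 316/11) = 13 - 1*37273/869 = 13 - 37273/869 = -25976/869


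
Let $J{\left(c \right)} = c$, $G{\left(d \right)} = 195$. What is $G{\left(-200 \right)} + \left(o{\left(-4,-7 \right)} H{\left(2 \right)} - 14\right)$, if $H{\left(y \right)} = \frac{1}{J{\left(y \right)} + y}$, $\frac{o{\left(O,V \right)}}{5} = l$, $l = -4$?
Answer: $176$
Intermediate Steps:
$o{\left(O,V \right)} = -20$ ($o{\left(O,V \right)} = 5 \left(-4\right) = -20$)
$H{\left(y \right)} = \frac{1}{2 y}$ ($H{\left(y \right)} = \frac{1}{y + y} = \frac{1}{2 y}$)
$G{\left(-200 \right)} + \left(o{\left(-4,-7 \right)} H{\left(2 \right)} - 14\right) = 195 - \left(14 + 20 \frac{1}{2 \cdot 2}\right) = 195 - \left(14 + 20 \cdot \frac{1}{2} \cdot \frac{1}{2}\right) = 195 - 19 = 176$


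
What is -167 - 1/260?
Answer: -43421/260 ≈ -167.00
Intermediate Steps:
-167 - 1/260 = -43421/260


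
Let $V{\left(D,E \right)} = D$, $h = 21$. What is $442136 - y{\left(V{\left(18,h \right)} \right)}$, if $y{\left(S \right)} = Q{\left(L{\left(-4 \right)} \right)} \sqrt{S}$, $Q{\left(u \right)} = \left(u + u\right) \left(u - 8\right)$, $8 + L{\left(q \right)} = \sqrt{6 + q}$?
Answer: $442424 - 780 \sqrt{2} \approx 4.4132 \cdot 10^{5}$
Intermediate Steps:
$L{\left(q \right)} = -8 + \sqrt{6 + q}$
$Q{\left(u \right)} = 2 u \left(-8 + u\right)$
$y{\left(S \right)} = 2 \sqrt{S} \left(-16 + \sqrt{2}\right) \left(-8 + \sqrt{2}\right)$ ($y{\left(S \right)} = 2 \left(-8 + \sqrt{6 - 4}\right) \left(-8 - \left(8 - \sqrt{6 - 4}\right)\right) \sqrt{S} = 2 \left(-8 + \sqrt{2}\right) \left(-8 - \left(8 - \sqrt{2}\right)\right) \sqrt{S} = 2 \left(-8 + \sqrt{2}\right) \left(-16 + \sqrt{2}\right) \sqrt{S} = 2 \left(-16 + \sqrt{2}\right) \left(-8 + \sqrt{2}\right) \sqrt{S} = 2 \sqrt{S} \left(-16 + \sqrt{2}\right) \left(-8 + \sqrt{2}\right)$)
$442136 - y{\left(V{\left(18,h \right)} \right)} = 442136 - \sqrt{18} \left(260 - 48 \sqrt{2}\right) = 442136 - 3 \sqrt{2} \left(260 - 48 \sqrt{2}\right)$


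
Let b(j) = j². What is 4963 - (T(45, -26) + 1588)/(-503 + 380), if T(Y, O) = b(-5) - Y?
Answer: 612017/123 ≈ 4975.8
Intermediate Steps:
T(Y, O) = 25 - Y (T(Y, O) = (-5)² - Y = 25 - Y)
4963 - (T(45, -26) + 1588)/(-503 + 380) = 4963 - ((25 - 1*45) + 1588)/(-503 + 380) = 4963 - ((25 - 45) + 1588)/(-123) = 4963 - (-20 + 1588)*(-1)/123 = 4963 - 1568*(-1)/123 = 4963 - 1*(-1568/123) = 4963 + 1568/123 = 612017/123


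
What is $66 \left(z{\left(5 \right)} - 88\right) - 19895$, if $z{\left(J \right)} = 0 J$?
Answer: $-25703$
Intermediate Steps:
$z{\left(J \right)} = 0$
$66 \left(z{\left(5 \right)} - 88\right) - 19895 = 66 \left(0 - 88\right) - 19895 = 66 \left(-88\right) - 19895 = -5808 - 19895 = -25703$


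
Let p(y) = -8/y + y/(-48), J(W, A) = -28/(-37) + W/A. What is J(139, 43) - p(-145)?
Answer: 10113401/11073360 ≈ 0.91331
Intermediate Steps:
J(W, A) = 28/37 + W/A (J(W, A) = -28*(-1/37) + W/A = 28/37 + W/A)
p(y) = -8/y - y/48 (p(y) = -8/y + y*(-1/48) = -8/y - y/48)
J(139, 43) - p(-145) = (28/37 + 139/43) - (-8/(-145) - 1/48*(-145)) = (28/37 + 139*(1/43)) - (-8*(-1/145) + 145/48) = (28/37 + 139/43) - (8/145 + 145/48) = 6347/1591 - 1*21409/6960 = 6347/1591 - 21409/6960 = 10113401/11073360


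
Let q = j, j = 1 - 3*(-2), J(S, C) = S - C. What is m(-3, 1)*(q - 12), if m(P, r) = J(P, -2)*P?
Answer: -15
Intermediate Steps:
j = 7 (j = 1 + 6 = 7)
q = 7
m(P, r) = P*(2 + P) (m(P, r) = (P - 1*(-2))*P = (P + 2)*P = (2 + P)*P = P*(2 + P))
m(-3, 1)*(q - 12) = (-3*(2 - 3))*(7 - 12) = -3*(-1)*(-5) = 3*(-5) = -15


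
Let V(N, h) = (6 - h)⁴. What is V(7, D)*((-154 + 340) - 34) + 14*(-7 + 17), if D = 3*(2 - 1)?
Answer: 12452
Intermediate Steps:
D = 3 (D = 3*1 = 3)
V(7, D)*((-154 + 340) - 34) + 14*(-7 + 17) = (-6 + 3)⁴*((-154 + 340) - 34) + 14*(-7 + 17) = (-3)⁴*(186 - 34) + 14*10 = 81*152 + 140 = 12312 + 140 = 12452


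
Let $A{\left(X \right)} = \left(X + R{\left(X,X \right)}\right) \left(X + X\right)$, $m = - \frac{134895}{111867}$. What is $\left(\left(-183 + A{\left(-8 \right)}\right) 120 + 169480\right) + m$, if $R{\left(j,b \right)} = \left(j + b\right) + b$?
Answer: $\frac{7791864475}{37289} \approx 2.0896 \cdot 10^{5}$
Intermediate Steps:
$R{\left(j,b \right)} = j + 2 b$ ($R{\left(j,b \right)} = \left(b + j\right) + b = j + 2 b$)
$m = - \frac{44965}{37289}$ ($m = \left(-134895\right) \frac{1}{111867} = - \frac{44965}{37289} \approx -1.2059$)
$A{\left(X \right)} = 8 X^{2}$ ($A{\left(X \right)} = \left(X + \left(X + 2 X\right)\right) \left(X + X\right) = \left(X + 3 X\right) 2 X = 4 X 2 X = 8 X^{2}$)
$\left(\left(-183 + A{\left(-8 \right)}\right) 120 + 169480\right) + m = \left(\left(-183 + 8 \left(-8\right)^{2}\right) 120 + 169480\right) - \frac{44965}{37289} = \left(\left(-183 + 8 \cdot 64\right) 120 + 169480\right) - \frac{44965}{37289} = \left(\left(-183 + 512\right) 120 + 169480\right) - \frac{44965}{37289} = \left(329 \cdot 120 + 169480\right) - \frac{44965}{37289} = \left(39480 + 169480\right) - \frac{44965}{37289} = 208960 - \frac{44965}{37289} = \frac{7791864475}{37289}$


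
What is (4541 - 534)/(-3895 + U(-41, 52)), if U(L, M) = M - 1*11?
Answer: -4007/3854 ≈ -1.0397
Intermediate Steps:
U(L, M) = -11 + M (U(L, M) = M - 11 = -11 + M)
(4541 - 534)/(-3895 + U(-41, 52)) = (4541 - 534)/(-3895 + (-11 + 52)) = 4007/(-3895 + 41) = 4007/(-3854) = 4007*(-1/3854) = -4007/3854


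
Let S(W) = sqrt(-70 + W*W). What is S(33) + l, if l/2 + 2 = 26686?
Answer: 53368 + sqrt(1019) ≈ 53400.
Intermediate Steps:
S(W) = sqrt(-70 + W**2)
l = 53368 (l = -4 + 2*26686 = -4 + 53372 = 53368)
S(33) + l = sqrt(-70 + 33**2) + 53368 = sqrt(-70 + 1089) + 53368 = sqrt(1019) + 53368 = 53368 + sqrt(1019)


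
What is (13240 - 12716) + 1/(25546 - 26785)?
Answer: 649235/1239 ≈ 524.00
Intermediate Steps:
(13240 - 12716) + 1/(25546 - 26785) = 524 + 1/(-1239) = 524 - 1/1239 = 649235/1239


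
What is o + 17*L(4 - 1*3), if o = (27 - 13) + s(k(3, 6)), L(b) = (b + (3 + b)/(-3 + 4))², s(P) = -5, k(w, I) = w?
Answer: 434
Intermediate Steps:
L(b) = (3 + 2*b)² (L(b) = (b + (3 + b)/1)² = (b + (3 + b)*1)² = (b + (3 + b))² = (3 + 2*b)²)
o = 9 (o = (27 - 13) - 5 = 14 - 5 = 9)
o + 17*L(4 - 1*3) = 9 + 17*(3 + 2*(4 - 1*3))² = 9 + 17*(3 + 2*(4 - 3))² = 9 + 17*(3 + 2*1)² = 9 + 17*(3 + 2)² = 9 + 17*5² = 9 + 17*25 = 9 + 425 = 434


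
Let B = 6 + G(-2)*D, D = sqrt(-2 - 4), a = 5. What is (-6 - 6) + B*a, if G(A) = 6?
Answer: 18 + 30*I*sqrt(6) ≈ 18.0 + 73.485*I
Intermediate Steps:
D = I*sqrt(6) (D = sqrt(-6) = I*sqrt(6) ≈ 2.4495*I)
B = 6 + 6*I*sqrt(6) (B = 6 + 6*(I*sqrt(6)) = 6 + 6*I*sqrt(6) ≈ 6.0 + 14.697*I)
(-6 - 6) + B*a = (-6 - 6) + (6 + 6*I*sqrt(6))*5 = -12 + (30 + 30*I*sqrt(6)) = 18 + 30*I*sqrt(6)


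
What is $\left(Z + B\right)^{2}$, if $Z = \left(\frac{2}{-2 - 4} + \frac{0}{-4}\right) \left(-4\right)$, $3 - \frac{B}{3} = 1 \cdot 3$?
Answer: $\frac{16}{9} \approx 1.7778$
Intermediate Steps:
$B = 0$ ($B = 9 - 3 \cdot 1 \cdot 3 = 9 - 9 = 0$)
$Z = \frac{4}{3}$ ($Z = \left(\frac{2}{-2 - 4} + 0 \left(- \frac{1}{4}\right)\right) \left(-4\right) = \left(\frac{2}{-6} + 0\right) \left(-4\right) = \left(2 \left(- \frac{1}{6}\right) + 0\right) \left(-4\right) = \left(- \frac{1}{3} + 0\right) \left(-4\right) = \left(- \frac{1}{3}\right) \left(-4\right) = \frac{4}{3} \approx 1.3333$)
$\left(Z + B\right)^{2} = \left(\frac{4}{3} + 0\right)^{2} = \left(\frac{4}{3}\right)^{2} = \frac{16}{9}$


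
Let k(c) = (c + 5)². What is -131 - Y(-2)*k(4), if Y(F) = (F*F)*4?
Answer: -1427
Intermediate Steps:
k(c) = (5 + c)²
Y(F) = 4*F² (Y(F) = F²*4 = 4*F²)
-131 - Y(-2)*k(4) = -131 - 4*(-2)²*(5 + 4)² = -131 - 4*4*9² = -131 - 16*81 = -131 - 1*1296 = -131 - 1296 = -1427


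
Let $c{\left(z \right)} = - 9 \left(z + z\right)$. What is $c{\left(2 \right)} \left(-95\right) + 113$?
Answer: $3533$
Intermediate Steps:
$c{\left(z \right)} = - 18 z$ ($c{\left(z \right)} = - 9 \cdot 2 z = - 18 z$)
$c{\left(2 \right)} \left(-95\right) + 113 = \left(-18\right) 2 \left(-95\right) + 113 = \left(-36\right) \left(-95\right) + 113 = 3420 + 113 = 3533$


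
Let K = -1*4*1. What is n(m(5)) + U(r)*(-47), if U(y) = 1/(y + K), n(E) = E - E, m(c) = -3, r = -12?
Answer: 47/16 ≈ 2.9375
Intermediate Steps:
K = -4 (K = -4*1 = -4)
n(E) = 0
U(y) = 1/(-4 + y) (U(y) = 1/(y - 4) = 1/(-4 + y))
n(m(5)) + U(r)*(-47) = 0 - 47/(-4 - 12) = 0 - 47/(-16) = 0 - 1/16*(-47) = 0 + 47/16 = 47/16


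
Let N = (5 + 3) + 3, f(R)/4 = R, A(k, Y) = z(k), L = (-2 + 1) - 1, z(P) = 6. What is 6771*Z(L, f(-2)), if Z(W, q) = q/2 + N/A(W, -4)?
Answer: -29341/2 ≈ -14671.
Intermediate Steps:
L = -2 (L = -1 - 1 = -2)
A(k, Y) = 6
f(R) = 4*R
N = 11 (N = 8 + 3 = 11)
Z(W, q) = 11/6 + q/2 (Z(W, q) = q/2 + 11/6 = 11/6 + q/2)
6771*Z(L, f(-2)) = 6771*(11/6 + (4*(-2))/2) = 6771*(11/6 + (½)*(-8)) = 6771*(11/6 - 4) = 6771*(-13/6) = -29341/2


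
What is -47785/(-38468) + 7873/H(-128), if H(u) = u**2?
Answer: 271442001/157564928 ≈ 1.7227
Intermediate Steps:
-47785/(-38468) + 7873/H(-128) = -47785/(-38468) + 7873/((-128)**2) = -47785*(-1/38468) + 7873/16384 = 47785/38468 + 7873*(1/16384) = 47785/38468 + 7873/16384 = 271442001/157564928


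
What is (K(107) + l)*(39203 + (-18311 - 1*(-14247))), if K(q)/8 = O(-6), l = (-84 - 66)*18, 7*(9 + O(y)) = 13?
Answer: -678182700/7 ≈ -9.6883e+7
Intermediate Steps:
O(y) = -50/7 (O(y) = -9 + (⅐)*13 = -9 + 13/7 = -50/7)
l = -2700 (l = -150*18 = -2700)
K(q) = -400/7 (K(q) = 8*(-50/7) = -400/7)
(K(107) + l)*(39203 + (-18311 - 1*(-14247))) = (-400/7 - 2700)*(39203 + (-18311 - 1*(-14247))) = -19300*(39203 + (-18311 + 14247))/7 = -19300*(39203 - 4064)/7 = -19300/7*35139 = -678182700/7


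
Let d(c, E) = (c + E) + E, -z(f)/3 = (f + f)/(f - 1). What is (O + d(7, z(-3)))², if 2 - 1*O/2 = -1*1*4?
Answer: 100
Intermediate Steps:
z(f) = -6*f/(-1 + f) (z(f) = -3*(f + f)/(f - 1) = -3*2*f/(-1 + f) = -6*f/(-1 + f))
d(c, E) = c + 2*E (d(c, E) = (E + c) + E = c + 2*E)
O = 12 (O = 4 - 2*(-1*1)*4 = 4 - (-2)*4 = 4 - 2*(-4) = 4 + 8 = 12)
(O + d(7, z(-3)))² = (12 + (7 + 2*(-6*(-3)/(-1 - 3))))² = (12 + (7 + 2*(-6*(-3)/(-4))))² = (12 + (7 + 2*(-6*(-3)*(-¼))))² = (12 + (7 + 2*(-9/2)))² = (12 + (7 - 9))² = (12 - 2)² = 10² = 100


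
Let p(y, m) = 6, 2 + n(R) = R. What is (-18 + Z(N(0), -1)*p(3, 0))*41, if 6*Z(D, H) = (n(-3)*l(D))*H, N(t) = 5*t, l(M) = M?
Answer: -738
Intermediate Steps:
n(R) = -2 + R
Z(D, H) = -5*D*H/6 (Z(D, H) = (((-2 - 3)*D)*H)/6 = ((-5*D)*H)/6 = (-5*D*H)/6 = -5*D*H/6)
(-18 + Z(N(0), -1)*p(3, 0))*41 = (-18 - ⅚*5*0*(-1)*6)*41 = (-18 - ⅚*0*(-1)*6)*41 = (-18 + 0*6)*41 = (-18 + 0)*41 = -18*41 = -738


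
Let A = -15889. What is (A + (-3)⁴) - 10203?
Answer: -26011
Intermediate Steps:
(A + (-3)⁴) - 10203 = (-15889 + (-3)⁴) - 10203 = (-15889 + 81) - 10203 = -15808 - 10203 = -26011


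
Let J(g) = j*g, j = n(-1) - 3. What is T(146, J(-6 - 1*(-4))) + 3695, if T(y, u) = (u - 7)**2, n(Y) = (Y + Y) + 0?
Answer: 3704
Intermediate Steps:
n(Y) = 2*Y (n(Y) = 2*Y + 0 = 2*Y)
j = -5 (j = 2*(-1) - 3 = -2 - 3 = -5)
J(g) = -5*g
T(y, u) = (-7 + u)**2
T(146, J(-6 - 1*(-4))) + 3695 = (-7 - 5*(-6 - 1*(-4)))**2 + 3695 = (-7 - 5*(-6 + 4))**2 + 3695 = (-7 - 5*(-2))**2 + 3695 = (-7 + 10)**2 + 3695 = 3**2 + 3695 = 9 + 3695 = 3704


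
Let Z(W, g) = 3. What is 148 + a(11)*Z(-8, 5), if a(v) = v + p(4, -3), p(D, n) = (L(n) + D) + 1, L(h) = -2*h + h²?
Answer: 241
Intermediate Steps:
L(h) = h² - 2*h
p(D, n) = 1 + D + n*(-2 + n) (p(D, n) = (n*(-2 + n) + D) + 1 = (D + n*(-2 + n)) + 1 = 1 + D + n*(-2 + n))
a(v) = 20 + v (a(v) = v + (1 + 4 - 3*(-2 - 3)) = v + (1 + 4 - 3*(-5)) = v + (1 + 4 + 15) = v + 20 = 20 + v)
148 + a(11)*Z(-8, 5) = 148 + (20 + 11)*3 = 148 + 31*3 = 148 + 93 = 241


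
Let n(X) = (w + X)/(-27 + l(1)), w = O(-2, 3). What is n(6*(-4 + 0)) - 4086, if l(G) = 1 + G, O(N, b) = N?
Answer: -102124/25 ≈ -4085.0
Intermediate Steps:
w = -2
n(X) = 2/25 - X/25 (n(X) = (-2 + X)/(-27 + (1 + 1)) = (-2 + X)/(-27 + 2) = (-2 + X)/(-25) = (-2 + X)*(-1/25) = 2/25 - X/25)
n(6*(-4 + 0)) - 4086 = (2/25 - 6*(-4 + 0)/25) - 4086 = (2/25 - 6*(-4)/25) - 4086 = (2/25 - 1/25*(-24)) - 4086 = (2/25 + 24/25) - 4086 = 26/25 - 4086 = -102124/25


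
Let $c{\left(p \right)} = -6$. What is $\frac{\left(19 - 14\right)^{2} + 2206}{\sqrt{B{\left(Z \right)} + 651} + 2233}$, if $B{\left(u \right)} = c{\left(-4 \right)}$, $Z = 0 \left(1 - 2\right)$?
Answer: $\frac{4981823}{4985644} - \frac{2231 \sqrt{645}}{4985644} \approx 0.98787$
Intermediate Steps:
$Z = 0$ ($Z = 0 \left(-1\right) = 0$)
$B{\left(u \right)} = -6$
$\frac{\left(19 - 14\right)^{2} + 2206}{\sqrt{B{\left(Z \right)} + 651} + 2233} = \frac{\left(19 - 14\right)^{2} + 2206}{\sqrt{-6 + 651} + 2233} = \frac{5^{2} + 2206}{\sqrt{645} + 2233} = \frac{25 + 2206}{2233 + \sqrt{645}} = \frac{2231}{2233 + \sqrt{645}}$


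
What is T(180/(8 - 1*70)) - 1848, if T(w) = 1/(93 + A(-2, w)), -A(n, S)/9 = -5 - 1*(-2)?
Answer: -221759/120 ≈ -1848.0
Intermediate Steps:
A(n, S) = 27 (A(n, S) = -9*(-5 - 1*(-2)) = -9*(-5 + 2) = -9*(-3) = 27)
T(w) = 1/120 (T(w) = 1/(93 + 27) = 1/120)
T(180/(8 - 1*70)) - 1848 = 1/120 - 1848 = -221759/120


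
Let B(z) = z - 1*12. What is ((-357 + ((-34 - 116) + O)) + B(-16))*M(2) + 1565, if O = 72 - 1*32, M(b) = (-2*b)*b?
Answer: 5525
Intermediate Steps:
B(z) = -12 + z (B(z) = z - 12 = -12 + z)
M(b) = -2*b²
O = 40 (O = 72 - 32 = 40)
((-357 + ((-34 - 116) + O)) + B(-16))*M(2) + 1565 = ((-357 + ((-34 - 116) + 40)) + (-12 - 16))*(-2*2²) + 1565 = ((-357 + (-150 + 40)) - 28)*(-2*4) + 1565 = ((-357 - 110) - 28)*(-8) + 1565 = (-467 - 28)*(-8) + 1565 = -495*(-8) + 1565 = 3960 + 1565 = 5525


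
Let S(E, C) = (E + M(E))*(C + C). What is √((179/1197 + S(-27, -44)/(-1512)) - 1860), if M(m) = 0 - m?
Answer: I*√296090053/399 ≈ 43.126*I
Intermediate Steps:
M(m) = -m
S(E, C) = 0 (S(E, C) = (E - E)*(C + C) = 0*(2*C) = 0)
√((179/1197 + S(-27, -44)/(-1512)) - 1860) = √((179/1197 + 0/(-1512)) - 1860) = √((179*(1/1197) + 0*(-1/1512)) - 1860) = √((179/1197 + 0) - 1860) = √(179/1197 - 1860) = √(-2226241/1197) = I*√296090053/399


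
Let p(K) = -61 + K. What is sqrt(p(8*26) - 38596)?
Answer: I*sqrt(38449) ≈ 196.08*I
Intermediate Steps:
sqrt(p(8*26) - 38596) = sqrt((-61 + 8*26) - 38596) = sqrt((-61 + 208) - 38596) = sqrt(147 - 38596) = sqrt(-38449) = I*sqrt(38449)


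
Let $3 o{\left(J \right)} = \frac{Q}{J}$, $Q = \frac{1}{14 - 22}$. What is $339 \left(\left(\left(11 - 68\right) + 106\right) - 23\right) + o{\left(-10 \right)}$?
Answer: $\frac{2115361}{240} \approx 8814.0$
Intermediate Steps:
$Q = - \frac{1}{8}$ ($Q = \frac{1}{-8} = - \frac{1}{8} \approx -0.125$)
$o{\left(J \right)} = - \frac{1}{24 J}$ ($o{\left(J \right)} = \frac{\left(- \frac{1}{8}\right) \frac{1}{J}}{3} = - \frac{1}{24 J}$)
$339 \left(\left(\left(11 - 68\right) + 106\right) - 23\right) + o{\left(-10 \right)} = 339 \left(\left(\left(11 - 68\right) + 106\right) - 23\right) - \frac{1}{24 \left(-10\right)} = 339 \left(\left(\left(11 - 68\right) + 106\right) - 23\right) - - \frac{1}{240} = 339 \left(\left(-57 + 106\right) - 23\right) + \frac{1}{240} = 339 \left(49 - 23\right) + \frac{1}{240} = 339 \cdot 26 + \frac{1}{240} = 8814 + \frac{1}{240} = \frac{2115361}{240}$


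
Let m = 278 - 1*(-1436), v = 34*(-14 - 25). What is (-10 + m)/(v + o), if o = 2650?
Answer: 426/331 ≈ 1.2870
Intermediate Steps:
v = -1326 (v = 34*(-39) = -1326)
m = 1714 (m = 278 + 1436 = 1714)
(-10 + m)/(v + o) = (-10 + 1714)/(-1326 + 2650) = 1704/1324 = 1704*(1/1324) = 426/331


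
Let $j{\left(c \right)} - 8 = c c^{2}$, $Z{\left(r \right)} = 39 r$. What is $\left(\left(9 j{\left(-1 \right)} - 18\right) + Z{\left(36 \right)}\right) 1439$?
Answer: $2085111$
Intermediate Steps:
$j{\left(c \right)} = 8 + c^{3}$ ($j{\left(c \right)} = 8 + c c^{2} = 8 + c^{3}$)
$\left(\left(9 j{\left(-1 \right)} - 18\right) + Z{\left(36 \right)}\right) 1439 = \left(\left(9 \left(8 + \left(-1\right)^{3}\right) - 18\right) + 39 \cdot 36\right) 1439 = \left(\left(9 \left(8 - 1\right) - 18\right) + 1404\right) 1439 = \left(\left(9 \cdot 7 - 18\right) + 1404\right) 1439 = \left(\left(63 - 18\right) + 1404\right) 1439 = \left(45 + 1404\right) 1439 = 1449 \cdot 1439 = 2085111$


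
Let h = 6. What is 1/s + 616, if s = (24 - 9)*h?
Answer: 55441/90 ≈ 616.01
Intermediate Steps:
s = 90 (s = (24 - 9)*6 = 15*6 = 90)
1/s + 616 = 1/90 + 616 = 55441/90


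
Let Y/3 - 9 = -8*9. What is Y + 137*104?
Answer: 14059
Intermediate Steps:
Y = -189 (Y = 27 + 3*(-8*9) = 27 + 3*(-72) = 27 - 216 = -189)
Y + 137*104 = -189 + 137*104 = -189 + 14248 = 14059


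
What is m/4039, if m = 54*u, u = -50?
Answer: -2700/4039 ≈ -0.66848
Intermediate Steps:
m = -2700 (m = 54*(-50) = -2700)
m/4039 = -2700/4039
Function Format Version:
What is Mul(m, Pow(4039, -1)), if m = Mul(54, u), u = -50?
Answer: Rational(-2700, 4039) ≈ -0.66848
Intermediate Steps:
m = -2700 (m = Mul(54, -50) = -2700)
Mul(m, Pow(4039, -1)) = Mul(-2700, Pow(4039, -1)) = Mul(-2700, Rational(1, 4039)) = Rational(-2700, 4039)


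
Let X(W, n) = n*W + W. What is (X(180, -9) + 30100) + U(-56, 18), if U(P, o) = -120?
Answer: 28540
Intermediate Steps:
X(W, n) = W + W*n (X(W, n) = W*n + W = W + W*n)
(X(180, -9) + 30100) + U(-56, 18) = (180*(1 - 9) + 30100) - 120 = (180*(-8) + 30100) - 120 = (-1440 + 30100) - 120 = 28660 - 120 = 28540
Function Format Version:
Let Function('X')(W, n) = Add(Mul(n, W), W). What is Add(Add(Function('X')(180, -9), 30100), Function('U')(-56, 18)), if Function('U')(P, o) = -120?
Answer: 28540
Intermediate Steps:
Function('X')(W, n) = Add(W, Mul(W, n)) (Function('X')(W, n) = Add(Mul(W, n), W) = Add(W, Mul(W, n)))
Add(Add(Function('X')(180, -9), 30100), Function('U')(-56, 18)) = Add(Add(Mul(180, Add(1, -9)), 30100), -120) = Add(Add(Mul(180, -8), 30100), -120) = Add(Add(-1440, 30100), -120) = Add(28660, -120) = 28540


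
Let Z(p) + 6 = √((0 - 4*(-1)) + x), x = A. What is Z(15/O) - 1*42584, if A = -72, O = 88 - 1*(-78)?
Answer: -42590 + 2*I*√17 ≈ -42590.0 + 8.2462*I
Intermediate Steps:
O = 166 (O = 88 + 78 = 166)
x = -72
Z(p) = -6 + 2*I*√17 (Z(p) = -6 + √((0 - 4*(-1)) - 72) = -6 + √((0 + 4) - 72) = -6 + √(4 - 72) = -6 + √(-68) = -6 + 2*I*√17)
Z(15/O) - 1*42584 = (-6 + 2*I*√17) - 1*42584 = (-6 + 2*I*√17) - 42584 = -42590 + 2*I*√17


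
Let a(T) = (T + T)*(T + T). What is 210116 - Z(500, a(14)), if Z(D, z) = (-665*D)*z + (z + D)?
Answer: 260888832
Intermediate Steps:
a(T) = 4*T² (a(T) = (2*T)*(2*T) = 4*T²)
Z(D, z) = D + z - 665*D*z (Z(D, z) = -665*D*z + (D + z) = D + z - 665*D*z)
210116 - Z(500, a(14)) = 210116 - (500 + 4*14² - 665*500*4*14²) = 210116 - (500 + 4*196 - 665*500*4*196) = 210116 - (500 + 784 - 665*500*784) = 210116 - (500 + 784 - 260680000) = 210116 - 1*(-260678716) = 210116 + 260678716 = 260888832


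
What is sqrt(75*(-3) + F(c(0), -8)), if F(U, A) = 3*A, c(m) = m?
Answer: I*sqrt(249) ≈ 15.78*I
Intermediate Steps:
sqrt(75*(-3) + F(c(0), -8)) = sqrt(75*(-3) + 3*(-8)) = sqrt(-225 - 24) = sqrt(-249) = I*sqrt(249)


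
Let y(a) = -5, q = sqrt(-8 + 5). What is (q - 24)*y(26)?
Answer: 120 - 5*I*sqrt(3) ≈ 120.0 - 8.6602*I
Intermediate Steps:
q = I*sqrt(3) (q = sqrt(-3) = I*sqrt(3) ≈ 1.732*I)
(q - 24)*y(26) = (I*sqrt(3) - 24)*(-5) = (-24 + I*sqrt(3))*(-5) = 120 - 5*I*sqrt(3)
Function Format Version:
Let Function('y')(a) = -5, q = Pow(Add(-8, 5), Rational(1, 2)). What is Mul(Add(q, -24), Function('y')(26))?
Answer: Add(120, Mul(-5, I, Pow(3, Rational(1, 2)))) ≈ Add(120.00, Mul(-8.6602, I))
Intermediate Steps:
q = Mul(I, Pow(3, Rational(1, 2))) (q = Pow(-3, Rational(1, 2)) = Mul(I, Pow(3, Rational(1, 2))) ≈ Mul(1.7320, I))
Mul(Add(q, -24), Function('y')(26)) = Mul(Add(Mul(I, Pow(3, Rational(1, 2))), -24), -5) = Mul(Add(-24, Mul(I, Pow(3, Rational(1, 2)))), -5) = Add(120, Mul(-5, I, Pow(3, Rational(1, 2))))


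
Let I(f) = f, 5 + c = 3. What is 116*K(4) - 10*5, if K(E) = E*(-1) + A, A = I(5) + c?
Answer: -166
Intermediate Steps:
c = -2 (c = -5 + 3 = -2)
A = 3 (A = 5 - 2 = 3)
K(E) = 3 - E (K(E) = E*(-1) + 3 = -E + 3 = 3 - E)
116*K(4) - 10*5 = 116*(3 - 1*4) - 10*5 = 116*(3 - 4) - 50 = 116*(-1) - 50 = -116 - 50 = -166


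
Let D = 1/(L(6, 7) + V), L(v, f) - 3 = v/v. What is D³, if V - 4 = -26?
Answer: -1/5832 ≈ -0.00017147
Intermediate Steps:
V = -22 (V = 4 - 26 = -22)
L(v, f) = 4 (L(v, f) = 3 + v/v = 3 + 1 = 4)
D = -1/18 (D = 1/(4 - 22) = 1/(-18) = -1/18 ≈ -0.055556)
D³ = (-1/18)³ = -1/5832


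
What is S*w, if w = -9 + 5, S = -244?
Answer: 976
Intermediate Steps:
w = -4
S*w = -244*(-4) = 976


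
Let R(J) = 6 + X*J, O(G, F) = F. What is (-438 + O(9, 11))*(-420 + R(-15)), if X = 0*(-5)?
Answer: 176778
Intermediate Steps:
X = 0
R(J) = 6 (R(J) = 6 + 0*J = 6 + 0 = 6)
(-438 + O(9, 11))*(-420 + R(-15)) = (-438 + 11)*(-420 + 6) = -427*(-414) = 176778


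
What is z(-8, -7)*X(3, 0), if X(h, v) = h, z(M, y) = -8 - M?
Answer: 0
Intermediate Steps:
z(-8, -7)*X(3, 0) = (-8 - 1*(-8))*3 = (-8 + 8)*3 = 0*3 = 0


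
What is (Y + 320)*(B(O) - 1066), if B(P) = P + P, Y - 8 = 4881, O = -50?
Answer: -6073694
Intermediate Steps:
Y = 4889 (Y = 8 + 4881 = 4889)
B(P) = 2*P
(Y + 320)*(B(O) - 1066) = (4889 + 320)*(2*(-50) - 1066) = 5209*(-100 - 1066) = 5209*(-1166) = -6073694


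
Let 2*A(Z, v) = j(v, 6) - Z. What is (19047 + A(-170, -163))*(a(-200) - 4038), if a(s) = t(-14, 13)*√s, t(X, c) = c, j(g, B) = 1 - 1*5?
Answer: -77246940 + 2486900*I*√2 ≈ -7.7247e+7 + 3.517e+6*I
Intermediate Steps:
j(g, B) = -4 (j(g, B) = 1 - 5 = -4)
A(Z, v) = -2 - Z/2 (A(Z, v) = (-4 - Z)/2 = -2 - Z/2)
a(s) = 13*√s
(19047 + A(-170, -163))*(a(-200) - 4038) = (19047 + (-2 - ½*(-170)))*(13*√(-200) - 4038) = (19047 + (-2 + 85))*(13*(10*I*√2) - 4038) = (19047 + 83)*(130*I*√2 - 4038) = 19130*(-4038 + 130*I*√2) = -77246940 + 2486900*I*√2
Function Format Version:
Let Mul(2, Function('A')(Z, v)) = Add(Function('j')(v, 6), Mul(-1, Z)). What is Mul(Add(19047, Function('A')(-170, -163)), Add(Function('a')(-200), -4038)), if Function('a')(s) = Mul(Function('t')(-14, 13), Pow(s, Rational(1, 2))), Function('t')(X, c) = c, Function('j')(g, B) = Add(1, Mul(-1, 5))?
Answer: Add(-77246940, Mul(2486900, I, Pow(2, Rational(1, 2)))) ≈ Add(-7.7247e+7, Mul(3.5170e+6, I))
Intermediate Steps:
Function('j')(g, B) = -4 (Function('j')(g, B) = Add(1, -5) = -4)
Function('A')(Z, v) = Add(-2, Mul(Rational(-1, 2), Z)) (Function('A')(Z, v) = Mul(Rational(1, 2), Add(-4, Mul(-1, Z))) = Add(-2, Mul(Rational(-1, 2), Z)))
Function('a')(s) = Mul(13, Pow(s, Rational(1, 2)))
Mul(Add(19047, Function('A')(-170, -163)), Add(Function('a')(-200), -4038)) = Mul(Add(19047, Add(-2, Mul(Rational(-1, 2), -170))), Add(Mul(13, Pow(-200, Rational(1, 2))), -4038)) = Mul(Add(19047, Add(-2, 85)), Add(Mul(13, Mul(10, I, Pow(2, Rational(1, 2)))), -4038)) = Mul(Add(19047, 83), Add(Mul(130, I, Pow(2, Rational(1, 2))), -4038)) = Mul(19130, Add(-4038, Mul(130, I, Pow(2, Rational(1, 2))))) = Add(-77246940, Mul(2486900, I, Pow(2, Rational(1, 2))))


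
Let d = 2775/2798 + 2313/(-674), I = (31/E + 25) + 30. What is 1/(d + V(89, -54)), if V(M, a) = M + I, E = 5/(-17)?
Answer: 2357315/85240579 ≈ 0.027655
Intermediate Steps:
E = -5/17 (E = 5*(-1/17) = -5/17 ≈ -0.29412)
I = -252/5 (I = (31/(-5/17) + 25) + 30 = (31*(-17/5) + 25) + 30 = (-527/5 + 25) + 30 = -402/5 + 30 = -252/5 ≈ -50.400)
V(M, a) = -252/5 + M (V(M, a) = M - 252/5 = -252/5 + M)
d = -1150356/471463 (d = 2775*(1/2798) + 2313*(-1/674) = 2775/2798 - 2313/674 = -1150356/471463 ≈ -2.4400)
1/(d + V(89, -54)) = 1/(-1150356/471463 + (-252/5 + 89)) = 1/(-1150356/471463 + 193/5) = 1/(85240579/2357315) = 2357315/85240579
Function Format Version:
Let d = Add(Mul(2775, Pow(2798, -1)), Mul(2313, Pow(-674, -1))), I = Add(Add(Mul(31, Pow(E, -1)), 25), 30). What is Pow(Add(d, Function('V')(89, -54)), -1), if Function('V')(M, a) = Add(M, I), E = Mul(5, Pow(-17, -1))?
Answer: Rational(2357315, 85240579) ≈ 0.027655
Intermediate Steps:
E = Rational(-5, 17) (E = Mul(5, Rational(-1, 17)) = Rational(-5, 17) ≈ -0.29412)
I = Rational(-252, 5) (I = Add(Add(Mul(31, Pow(Rational(-5, 17), -1)), 25), 30) = Add(Add(Mul(31, Rational(-17, 5)), 25), 30) = Add(Add(Rational(-527, 5), 25), 30) = Add(Rational(-402, 5), 30) = Rational(-252, 5) ≈ -50.400)
Function('V')(M, a) = Add(Rational(-252, 5), M) (Function('V')(M, a) = Add(M, Rational(-252, 5)) = Add(Rational(-252, 5), M))
d = Rational(-1150356, 471463) (d = Add(Mul(2775, Rational(1, 2798)), Mul(2313, Rational(-1, 674))) = Add(Rational(2775, 2798), Rational(-2313, 674)) = Rational(-1150356, 471463) ≈ -2.4400)
Pow(Add(d, Function('V')(89, -54)), -1) = Pow(Add(Rational(-1150356, 471463), Add(Rational(-252, 5), 89)), -1) = Pow(Add(Rational(-1150356, 471463), Rational(193, 5)), -1) = Pow(Rational(85240579, 2357315), -1) = Rational(2357315, 85240579)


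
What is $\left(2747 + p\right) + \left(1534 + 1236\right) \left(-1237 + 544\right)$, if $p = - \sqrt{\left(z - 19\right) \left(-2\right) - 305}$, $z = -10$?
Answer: $-1916863 - i \sqrt{247} \approx -1.9169 \cdot 10^{6} - 15.716 i$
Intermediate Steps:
$p = - i \sqrt{247}$ ($p = - \sqrt{\left(-10 - 19\right) \left(-2\right) - 305} = - \sqrt{\left(-29\right) \left(-2\right) - 305} = - \sqrt{58 - 305} = - \sqrt{-247} = - i \sqrt{247} \approx - 15.716 i$)
$\left(2747 + p\right) + \left(1534 + 1236\right) \left(-1237 + 544\right) = \left(2747 - i \sqrt{247}\right) + \left(1534 + 1236\right) \left(-1237 + 544\right) = \left(2747 - i \sqrt{247}\right) + 2770 \left(-693\right) = \left(2747 - i \sqrt{247}\right) - 1919610 = -1916863 - i \sqrt{247}$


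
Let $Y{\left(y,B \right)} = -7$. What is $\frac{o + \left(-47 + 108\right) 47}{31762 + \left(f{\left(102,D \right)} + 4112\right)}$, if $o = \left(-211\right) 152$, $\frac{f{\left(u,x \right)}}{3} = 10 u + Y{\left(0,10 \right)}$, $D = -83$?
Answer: $- \frac{9735}{12971} \approx -0.75052$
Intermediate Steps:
$f{\left(u,x \right)} = -21 + 30 u$ ($f{\left(u,x \right)} = 3 \left(10 u - 7\right) = 3 \left(-7 + 10 u\right) = -21 + 30 u$)
$o = -32072$
$\frac{o + \left(-47 + 108\right) 47}{31762 + \left(f{\left(102,D \right)} + 4112\right)} = \frac{-32072 + \left(-47 + 108\right) 47}{31762 + \left(\left(-21 + 30 \cdot 102\right) + 4112\right)} = \frac{-32072 + 61 \cdot 47}{31762 + \left(\left(-21 + 3060\right) + 4112\right)} = \frac{-32072 + 2867}{31762 + \left(3039 + 4112\right)} = - \frac{29205}{31762 + 7151} = - \frac{29205}{38913} = \left(-29205\right) \frac{1}{38913} = - \frac{9735}{12971}$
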